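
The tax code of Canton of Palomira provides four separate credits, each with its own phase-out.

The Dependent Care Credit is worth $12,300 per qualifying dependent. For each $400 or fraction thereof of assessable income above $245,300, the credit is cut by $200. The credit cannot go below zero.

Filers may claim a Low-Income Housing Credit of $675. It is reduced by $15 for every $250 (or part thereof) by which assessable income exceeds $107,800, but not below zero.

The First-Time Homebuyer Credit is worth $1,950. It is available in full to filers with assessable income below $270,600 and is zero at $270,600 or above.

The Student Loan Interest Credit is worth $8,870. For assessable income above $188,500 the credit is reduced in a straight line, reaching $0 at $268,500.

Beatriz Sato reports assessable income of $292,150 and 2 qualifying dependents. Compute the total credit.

Dependent Care Credit: base = 2 × $12,300 = $24,600. income exceeds $245,300 by $46,850, which is 118 full-or-partial $400 increments; reduction = 118 × $200 = $23,600, leaving $1,000.
Low-Income Housing Credit: income exceeds $107,800 by $184,350 → 738 increments × $15 = $11,070 ≥ base, so the credit is $0.
First-Time Homebuyer Credit: $292,150 meets or exceeds the $270,600 cutoff, so the credit is $0.
Student Loan Interest Credit: $292,150 is at or above $268,500, so the credit is $0.
Total: $1,000 + $0 + $0 + $0 = $1,000.

$1,000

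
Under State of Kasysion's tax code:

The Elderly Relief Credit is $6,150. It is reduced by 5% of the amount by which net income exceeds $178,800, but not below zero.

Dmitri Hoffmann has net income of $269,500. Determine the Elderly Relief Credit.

$1,615

Elderly Relief Credit: 5% of the $90,700 excess over $178,800 is $4,535; credit = $6,150 − $4,535 = $1,615.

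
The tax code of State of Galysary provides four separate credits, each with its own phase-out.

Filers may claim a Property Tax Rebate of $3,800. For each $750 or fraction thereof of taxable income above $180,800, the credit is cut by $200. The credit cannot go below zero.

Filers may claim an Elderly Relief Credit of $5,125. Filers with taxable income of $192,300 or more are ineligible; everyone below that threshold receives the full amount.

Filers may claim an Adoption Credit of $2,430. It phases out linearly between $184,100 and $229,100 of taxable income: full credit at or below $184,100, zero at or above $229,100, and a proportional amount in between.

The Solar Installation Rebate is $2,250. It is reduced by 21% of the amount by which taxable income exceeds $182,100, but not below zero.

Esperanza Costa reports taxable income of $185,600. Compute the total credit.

$11,389

Property Tax Rebate: income exceeds $180,800 by $4,800, which is 7 full-or-partial $750 increments; reduction = 7 × $200 = $1,400, leaving $2,400.
Elderly Relief Credit: $185,600 is below the $192,300 cutoff, so the full $5,125 applies.
Adoption Credit: $185,600 is $1,500 into a $45,000 phase-out range, leaving 43,500/45,000 of the credit: $2,430 × 43,500/45,000 = $2,349.
Solar Installation Rebate: 21% of the $3,500 excess over $182,100 is $735; credit = $2,250 − $735 = $1,515.
Total: $2,400 + $5,125 + $2,349 + $1,515 = $11,389.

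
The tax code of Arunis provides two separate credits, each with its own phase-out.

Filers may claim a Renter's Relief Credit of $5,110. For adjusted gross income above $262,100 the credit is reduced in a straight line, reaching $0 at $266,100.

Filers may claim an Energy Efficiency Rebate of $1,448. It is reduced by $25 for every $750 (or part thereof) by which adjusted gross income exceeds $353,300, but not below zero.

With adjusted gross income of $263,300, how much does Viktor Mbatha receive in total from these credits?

Renter's Relief Credit: $263,300 is $1,200 into a $4,000 phase-out range, leaving 2,800/4,000 of the credit: $5,110 × 2,800/4,000 = $3,577.
Energy Efficiency Rebate: $263,300 is at or below the $353,300 threshold, so the full $1,448 applies.
Total: $3,577 + $1,448 = $5,025.

$5,025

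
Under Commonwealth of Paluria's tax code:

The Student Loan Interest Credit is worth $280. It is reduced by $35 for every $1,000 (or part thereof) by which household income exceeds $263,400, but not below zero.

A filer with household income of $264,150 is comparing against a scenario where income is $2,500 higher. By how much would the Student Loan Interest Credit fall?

At $264,150 — income exceeds $263,400 by $750, which is 1 full-or-partial $1,000 increment; reduction = 1 × $35 = $35, leaving $245.
At $266,650 — income exceeds $263,400 by $3,250, which is 4 full-or-partial $1,000 increments; reduction = 4 × $35 = $140, leaving $140.
Lost: $245 − $140 = $105.

$105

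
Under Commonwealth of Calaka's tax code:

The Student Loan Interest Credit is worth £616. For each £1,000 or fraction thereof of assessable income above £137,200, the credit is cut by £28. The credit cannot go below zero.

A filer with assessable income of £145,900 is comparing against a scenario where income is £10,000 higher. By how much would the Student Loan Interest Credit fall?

£280

At £145,900 — income exceeds £137,200 by £8,700, which is 9 full-or-partial £1,000 increments; reduction = 9 × £28 = £252, leaving £364.
At £155,900 — income exceeds £137,200 by £18,700, which is 19 full-or-partial £1,000 increments; reduction = 19 × £28 = £532, leaving £84.
Lost: £364 − £84 = £280.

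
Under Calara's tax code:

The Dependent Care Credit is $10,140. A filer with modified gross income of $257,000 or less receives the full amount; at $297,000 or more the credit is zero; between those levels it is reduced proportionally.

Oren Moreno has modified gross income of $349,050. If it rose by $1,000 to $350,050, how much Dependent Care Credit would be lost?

At $349,050 — $349,050 is at or above $297,000, so the credit is $0.
At $350,050 — $350,050 is at or above $297,000, so the credit is $0.
Lost: $0 − $0 = $0.

$0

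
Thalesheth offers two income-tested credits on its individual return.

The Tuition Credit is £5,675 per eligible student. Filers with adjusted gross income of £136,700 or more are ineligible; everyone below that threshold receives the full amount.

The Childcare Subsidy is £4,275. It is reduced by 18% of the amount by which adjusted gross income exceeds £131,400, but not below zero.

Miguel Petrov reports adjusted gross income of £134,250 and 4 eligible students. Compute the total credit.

Tuition Credit: base = 4 × £5,675 = £22,700. £134,250 is below the £136,700 cutoff, so the full £22,700 applies.
Childcare Subsidy: 18% of the £2,850 excess over £131,400 is £513; credit = £4,275 − £513 = £3,762.
Total: £22,700 + £3,762 = £26,462.

£26,462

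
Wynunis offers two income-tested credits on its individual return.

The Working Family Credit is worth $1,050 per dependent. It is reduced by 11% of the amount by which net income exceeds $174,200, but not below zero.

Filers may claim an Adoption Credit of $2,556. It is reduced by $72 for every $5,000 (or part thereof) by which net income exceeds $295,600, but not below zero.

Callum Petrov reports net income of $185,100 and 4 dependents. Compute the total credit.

$5,557

Working Family Credit: base = 4 × $1,050 = $4,200. 11% of the $10,900 excess over $174,200 is $1,199; credit = $4,200 − $1,199 = $3,001.
Adoption Credit: $185,100 is at or below the $295,600 threshold, so the full $2,556 applies.
Total: $3,001 + $2,556 = $5,557.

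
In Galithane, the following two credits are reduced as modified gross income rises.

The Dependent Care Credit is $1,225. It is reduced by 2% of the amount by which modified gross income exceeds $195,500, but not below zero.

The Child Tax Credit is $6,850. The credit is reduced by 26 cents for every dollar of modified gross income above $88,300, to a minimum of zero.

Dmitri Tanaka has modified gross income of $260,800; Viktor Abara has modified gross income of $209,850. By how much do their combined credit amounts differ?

Dmitri ($260,800): Dependent Care Credit: 2% of the $65,300 excess over $195,500 is $1,306 ≥ base, so the credit is $0. Child Tax Credit: 26% of the $172,500 excess over $88,300 is $44,850 ≥ base, so the credit is $0. total $0 + $0 = $0
Viktor ($209,850): Dependent Care Credit: 2% of the $14,350 excess over $195,500 is $287; credit = $1,225 − $287 = $938. Child Tax Credit: 26% of the $121,550 excess over $88,300 is $31,603 ≥ base, so the credit is $0. total $938 + $0 = $938
Difference: |$0 − $938| = $938.

$938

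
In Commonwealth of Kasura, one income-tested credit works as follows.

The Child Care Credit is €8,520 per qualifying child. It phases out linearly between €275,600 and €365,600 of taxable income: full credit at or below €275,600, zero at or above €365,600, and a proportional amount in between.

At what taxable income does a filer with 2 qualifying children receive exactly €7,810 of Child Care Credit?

Full credit = 2 × €8,520 = €17,040.
€7,810 is 7,810/17,040 of the full €17,040, so 9,230/17,040 of the €90,000 range has been used: income = €275,600 + €90,000 × 9,230/17,040 = €324,350.

€324,350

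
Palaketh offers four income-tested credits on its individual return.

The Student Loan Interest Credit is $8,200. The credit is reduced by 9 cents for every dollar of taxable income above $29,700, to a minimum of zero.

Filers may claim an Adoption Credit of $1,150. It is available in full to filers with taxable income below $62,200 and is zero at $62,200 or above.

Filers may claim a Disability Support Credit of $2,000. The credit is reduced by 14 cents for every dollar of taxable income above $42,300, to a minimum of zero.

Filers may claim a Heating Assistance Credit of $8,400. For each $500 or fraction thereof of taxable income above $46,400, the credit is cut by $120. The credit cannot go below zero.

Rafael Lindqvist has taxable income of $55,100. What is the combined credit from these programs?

$13,512

Student Loan Interest Credit: 9% of the $25,400 excess over $29,700 is $2,286; credit = $8,200 − $2,286 = $5,914.
Adoption Credit: $55,100 is below the $62,200 cutoff, so the full $1,150 applies.
Disability Support Credit: 14% of the $12,800 excess over $42,300 is $1,792; credit = $2,000 − $1,792 = $208.
Heating Assistance Credit: income exceeds $46,400 by $8,700, which is 18 full-or-partial $500 increments; reduction = 18 × $120 = $2,160, leaving $6,240.
Total: $5,914 + $1,150 + $208 + $6,240 = $13,512.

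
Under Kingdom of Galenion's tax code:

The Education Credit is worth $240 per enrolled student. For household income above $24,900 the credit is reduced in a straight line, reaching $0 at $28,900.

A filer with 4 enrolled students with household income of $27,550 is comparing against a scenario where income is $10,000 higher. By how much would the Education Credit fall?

$324

At $27,550 — base = 4 × $240 = $960. $27,550 is $2,650 into a $4,000 phase-out range, leaving 1,350/4,000 of the credit: $960 × 1,350/4,000 = $324.
At $37,550 — base = 4 × $240 = $960. $37,550 is at or above $28,900, so the credit is $0.
Lost: $324 − $0 = $324.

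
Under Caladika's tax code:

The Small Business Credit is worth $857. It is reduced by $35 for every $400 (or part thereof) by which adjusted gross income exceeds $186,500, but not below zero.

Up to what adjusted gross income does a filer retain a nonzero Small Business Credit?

$196,100

After 24 increments the reduction is 24 × $35 = $840, leaving $17; one more increment wipes it out. Increment 24 ends at excess 24 × $400 = $9,600, so the highest qualifying income is $186,500 + $9,600 = $196,100.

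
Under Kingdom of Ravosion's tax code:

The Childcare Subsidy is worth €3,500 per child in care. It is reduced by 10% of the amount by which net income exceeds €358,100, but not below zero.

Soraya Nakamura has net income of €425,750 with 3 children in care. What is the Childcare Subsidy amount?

€3,735

Childcare Subsidy: base = 3 × €3,500 = €10,500. 10% of the €67,650 excess over €358,100 is €6,765; credit = €10,500 − €6,765 = €3,735.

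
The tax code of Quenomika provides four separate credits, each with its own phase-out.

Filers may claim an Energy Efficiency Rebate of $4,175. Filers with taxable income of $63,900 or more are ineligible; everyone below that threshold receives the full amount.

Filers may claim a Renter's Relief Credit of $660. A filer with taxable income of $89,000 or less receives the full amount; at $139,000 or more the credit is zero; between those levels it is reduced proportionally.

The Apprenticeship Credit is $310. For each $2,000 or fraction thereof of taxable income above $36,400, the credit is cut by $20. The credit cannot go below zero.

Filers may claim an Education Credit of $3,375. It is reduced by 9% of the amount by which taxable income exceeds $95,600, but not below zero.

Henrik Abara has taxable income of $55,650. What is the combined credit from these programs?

Energy Efficiency Rebate: $55,650 is below the $63,900 cutoff, so the full $4,175 applies.
Renter's Relief Credit: $55,650 is at or below the $89,000 threshold, so the full $660 applies.
Apprenticeship Credit: income exceeds $36,400 by $19,250, which is 10 full-or-partial $2,000 increments; reduction = 10 × $20 = $200, leaving $110.
Education Credit: $55,650 is at or below the $95,600 threshold, so the full $3,375 applies.
Total: $4,175 + $660 + $110 + $3,375 = $8,320.

$8,320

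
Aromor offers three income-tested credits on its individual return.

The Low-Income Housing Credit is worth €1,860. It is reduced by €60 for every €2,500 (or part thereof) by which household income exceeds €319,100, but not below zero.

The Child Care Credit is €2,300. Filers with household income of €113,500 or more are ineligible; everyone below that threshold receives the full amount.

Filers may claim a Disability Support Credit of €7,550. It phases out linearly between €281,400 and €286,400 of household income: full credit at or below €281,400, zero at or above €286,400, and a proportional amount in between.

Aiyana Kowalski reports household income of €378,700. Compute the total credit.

Low-Income Housing Credit: income exceeds €319,100 by €59,600, which is 24 full-or-partial €2,500 increments; reduction = 24 × €60 = €1,440, leaving €420.
Child Care Credit: €378,700 meets or exceeds the €113,500 cutoff, so the credit is €0.
Disability Support Credit: €378,700 is at or above €286,400, so the credit is €0.
Total: €420 + €0 + €0 = €420.

€420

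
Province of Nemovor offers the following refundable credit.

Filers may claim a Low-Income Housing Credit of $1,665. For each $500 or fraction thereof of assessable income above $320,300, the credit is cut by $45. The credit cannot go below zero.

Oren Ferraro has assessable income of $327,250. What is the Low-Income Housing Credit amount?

Low-Income Housing Credit: income exceeds $320,300 by $6,950, which is 14 full-or-partial $500 increments; reduction = 14 × $45 = $630, leaving $1,035.

$1,035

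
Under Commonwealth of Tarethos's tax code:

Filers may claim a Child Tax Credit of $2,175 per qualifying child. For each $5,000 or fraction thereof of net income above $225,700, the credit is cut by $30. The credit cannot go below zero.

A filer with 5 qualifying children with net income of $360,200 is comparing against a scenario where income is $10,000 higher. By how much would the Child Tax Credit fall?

$60

At $360,200 — base = 5 × $2,175 = $10,875. income exceeds $225,700 by $134,500, which is 27 full-or-partial $5,000 increments; reduction = 27 × $30 = $810, leaving $10,065.
At $370,200 — base = 5 × $2,175 = $10,875. income exceeds $225,700 by $144,500, which is 29 full-or-partial $5,000 increments; reduction = 29 × $30 = $870, leaving $10,005.
Lost: $10,065 − $10,005 = $60.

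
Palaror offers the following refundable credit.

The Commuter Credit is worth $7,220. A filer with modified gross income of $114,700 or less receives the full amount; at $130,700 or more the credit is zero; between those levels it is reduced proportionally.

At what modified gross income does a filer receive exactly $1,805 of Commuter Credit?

$126,700

$1,805 is 1,805/7,220 of the full $7,220, so 5,415/7,220 of the $16,000 range has been used: income = $114,700 + $16,000 × 5,415/7,220 = $126,700.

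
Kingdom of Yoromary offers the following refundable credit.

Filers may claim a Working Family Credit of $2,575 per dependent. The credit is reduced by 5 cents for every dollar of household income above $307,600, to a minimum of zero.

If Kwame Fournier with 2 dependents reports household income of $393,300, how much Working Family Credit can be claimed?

Working Family Credit: base = 2 × $2,575 = $5,150. 5% of the $85,700 excess over $307,600 is $4,285; credit = $5,150 − $4,285 = $865.

$865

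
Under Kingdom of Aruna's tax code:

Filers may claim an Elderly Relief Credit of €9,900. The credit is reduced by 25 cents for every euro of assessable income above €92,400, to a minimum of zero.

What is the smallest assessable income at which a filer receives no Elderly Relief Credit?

The credit falls by 25% of each euro above €92,400, so it reaches zero when the excess is €9,900 / 25% = €39,600: income = €92,400 + €39,600 = €132,000.

€132,000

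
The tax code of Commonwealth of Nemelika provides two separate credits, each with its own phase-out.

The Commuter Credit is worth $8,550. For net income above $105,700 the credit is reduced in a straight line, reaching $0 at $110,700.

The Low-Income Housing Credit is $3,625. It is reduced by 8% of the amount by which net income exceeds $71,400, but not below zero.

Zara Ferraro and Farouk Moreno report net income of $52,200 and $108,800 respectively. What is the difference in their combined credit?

$8,293

Zara ($52,200): Commuter Credit: $52,200 is at or below the $105,700 threshold, so the full $8,550 applies. Low-Income Housing Credit: $52,200 is at or below the $71,400 threshold, so the full $3,625 applies. total $8,550 + $3,625 = $12,175
Farouk ($108,800): Commuter Credit: $108,800 is $3,100 into a $5,000 phase-out range, leaving 1,900/5,000 of the credit: $8,550 × 1,900/5,000 = $3,249. Low-Income Housing Credit: 8% of the $37,400 excess over $71,400 is $2,992; credit = $3,625 − $2,992 = $633. total $3,249 + $633 = $3,882
Difference: |$12,175 − $3,882| = $8,293.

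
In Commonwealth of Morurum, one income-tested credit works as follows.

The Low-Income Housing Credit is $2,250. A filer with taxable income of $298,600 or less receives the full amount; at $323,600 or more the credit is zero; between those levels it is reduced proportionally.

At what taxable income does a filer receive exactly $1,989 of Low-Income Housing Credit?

$1,989 is 1,989/2,250 of the full $2,250, so 261/2,250 of the $25,000 range has been used: income = $298,600 + $25,000 × 261/2,250 = $301,500.

$301,500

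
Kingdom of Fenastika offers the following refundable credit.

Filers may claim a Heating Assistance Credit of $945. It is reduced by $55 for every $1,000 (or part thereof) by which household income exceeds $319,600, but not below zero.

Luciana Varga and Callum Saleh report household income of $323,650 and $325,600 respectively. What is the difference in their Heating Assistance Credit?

Luciana ($323,650): Heating Assistance Credit: income exceeds $319,600 by $4,050, which is 5 full-or-partial $1,000 increments; reduction = 5 × $55 = $275, leaving $670.
Callum ($325,600): Heating Assistance Credit: income exceeds $319,600 by $6,000, which is 6 full-or-partial $1,000 increments; reduction = 6 × $55 = $330, leaving $615.
Difference: |$670 − $615| = $55.

$55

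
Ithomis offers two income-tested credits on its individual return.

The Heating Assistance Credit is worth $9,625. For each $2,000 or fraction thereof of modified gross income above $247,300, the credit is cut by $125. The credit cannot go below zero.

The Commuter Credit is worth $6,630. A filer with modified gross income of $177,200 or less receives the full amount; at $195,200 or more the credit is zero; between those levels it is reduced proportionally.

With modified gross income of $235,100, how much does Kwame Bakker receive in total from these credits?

Heating Assistance Credit: $235,100 is at or below the $247,300 threshold, so the full $9,625 applies.
Commuter Credit: $235,100 is at or above $195,200, so the credit is $0.
Total: $9,625 + $0 = $9,625.

$9,625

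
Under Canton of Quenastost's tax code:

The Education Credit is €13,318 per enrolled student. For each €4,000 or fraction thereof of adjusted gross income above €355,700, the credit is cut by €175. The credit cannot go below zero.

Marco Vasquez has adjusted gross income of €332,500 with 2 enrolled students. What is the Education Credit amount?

Education Credit: base = 2 × €13,318 = €26,636. €332,500 is at or below the €355,700 threshold, so the full €26,636 applies.

€26,636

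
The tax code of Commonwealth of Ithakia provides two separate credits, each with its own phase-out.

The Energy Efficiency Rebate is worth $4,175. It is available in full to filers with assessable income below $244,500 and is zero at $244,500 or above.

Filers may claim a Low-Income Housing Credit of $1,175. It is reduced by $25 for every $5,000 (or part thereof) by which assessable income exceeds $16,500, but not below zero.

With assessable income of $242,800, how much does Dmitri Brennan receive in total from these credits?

Energy Efficiency Rebate: $242,800 is below the $244,500 cutoff, so the full $4,175 applies.
Low-Income Housing Credit: income exceeds $16,500 by $226,300, which is 46 full-or-partial $5,000 increments; reduction = 46 × $25 = $1,150, leaving $25.
Total: $4,175 + $25 = $4,200.

$4,200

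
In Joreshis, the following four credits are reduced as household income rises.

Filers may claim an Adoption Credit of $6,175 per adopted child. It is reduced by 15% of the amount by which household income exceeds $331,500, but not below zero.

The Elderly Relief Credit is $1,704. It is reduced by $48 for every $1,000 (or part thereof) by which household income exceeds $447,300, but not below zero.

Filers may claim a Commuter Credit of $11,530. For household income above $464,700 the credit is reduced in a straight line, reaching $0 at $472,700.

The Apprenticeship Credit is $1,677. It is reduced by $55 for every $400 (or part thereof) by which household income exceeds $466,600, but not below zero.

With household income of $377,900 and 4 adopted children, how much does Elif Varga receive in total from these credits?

Adoption Credit: base = 4 × $6,175 = $24,700. 15% of the $46,400 excess over $331,500 is $6,960; credit = $24,700 − $6,960 = $17,740.
Elderly Relief Credit: $377,900 is at or below the $447,300 threshold, so the full $1,704 applies.
Commuter Credit: $377,900 is at or below the $464,700 threshold, so the full $11,530 applies.
Apprenticeship Credit: $377,900 is at or below the $466,600 threshold, so the full $1,677 applies.
Total: $17,740 + $1,704 + $11,530 + $1,677 = $32,651.

$32,651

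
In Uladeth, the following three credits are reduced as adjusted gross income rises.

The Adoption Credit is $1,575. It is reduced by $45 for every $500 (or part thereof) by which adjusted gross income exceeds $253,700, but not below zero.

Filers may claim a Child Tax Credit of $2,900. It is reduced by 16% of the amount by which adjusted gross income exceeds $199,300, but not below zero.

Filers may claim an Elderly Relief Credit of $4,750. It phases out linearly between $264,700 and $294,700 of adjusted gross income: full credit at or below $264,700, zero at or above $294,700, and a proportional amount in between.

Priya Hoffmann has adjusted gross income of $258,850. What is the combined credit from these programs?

Adoption Credit: income exceeds $253,700 by $5,150, which is 11 full-or-partial $500 increments; reduction = 11 × $45 = $495, leaving $1,080.
Child Tax Credit: 16% of the $59,550 excess over $199,300 is $9,528 ≥ base, so the credit is $0.
Elderly Relief Credit: $258,850 is at or below the $264,700 threshold, so the full $4,750 applies.
Total: $1,080 + $0 + $4,750 = $5,830.

$5,830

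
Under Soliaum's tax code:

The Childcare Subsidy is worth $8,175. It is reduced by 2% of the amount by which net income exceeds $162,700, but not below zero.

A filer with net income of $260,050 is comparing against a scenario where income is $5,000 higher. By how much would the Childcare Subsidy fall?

$100

At $260,050 — 2% of the $97,350 excess over $162,700 is $1,947; credit = $8,175 − $1,947 = $6,228.
At $265,050 — 2% of the $102,350 excess over $162,700 is $2,047; credit = $8,175 − $2,047 = $6,128.
Lost: $6,228 − $6,128 = $100.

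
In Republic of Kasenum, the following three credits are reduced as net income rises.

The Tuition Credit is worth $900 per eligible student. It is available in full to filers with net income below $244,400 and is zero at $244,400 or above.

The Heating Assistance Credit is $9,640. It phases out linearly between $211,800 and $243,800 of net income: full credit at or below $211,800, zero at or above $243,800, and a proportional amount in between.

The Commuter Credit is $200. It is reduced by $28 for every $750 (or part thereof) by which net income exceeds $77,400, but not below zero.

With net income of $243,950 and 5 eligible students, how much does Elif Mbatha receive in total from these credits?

Tuition Credit: base = 5 × $900 = $4,500. $243,950 is below the $244,400 cutoff, so the full $4,500 applies.
Heating Assistance Credit: $243,950 is at or above $243,800, so the credit is $0.
Commuter Credit: income exceeds $77,400 by $166,550 → 223 increments × $28 = $6,244 ≥ base, so the credit is $0.
Total: $4,500 + $0 + $0 = $4,500.

$4,500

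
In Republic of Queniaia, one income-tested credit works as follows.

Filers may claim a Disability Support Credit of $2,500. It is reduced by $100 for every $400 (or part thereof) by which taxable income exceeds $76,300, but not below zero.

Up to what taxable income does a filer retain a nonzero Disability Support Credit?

$85,900

After 24 increments the reduction is 24 × $100 = $2,400, leaving $100; one more increment wipes it out. Increment 24 ends at excess 24 × $400 = $9,600, so the highest qualifying income is $76,300 + $9,600 = $85,900.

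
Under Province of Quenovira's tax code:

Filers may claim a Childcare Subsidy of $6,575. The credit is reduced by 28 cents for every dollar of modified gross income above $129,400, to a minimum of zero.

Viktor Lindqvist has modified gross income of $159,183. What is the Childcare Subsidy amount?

Childcare Subsidy: 28% of the $29,783 excess over $129,400 is $8,339.24 ≥ base, so the credit is $0.

$0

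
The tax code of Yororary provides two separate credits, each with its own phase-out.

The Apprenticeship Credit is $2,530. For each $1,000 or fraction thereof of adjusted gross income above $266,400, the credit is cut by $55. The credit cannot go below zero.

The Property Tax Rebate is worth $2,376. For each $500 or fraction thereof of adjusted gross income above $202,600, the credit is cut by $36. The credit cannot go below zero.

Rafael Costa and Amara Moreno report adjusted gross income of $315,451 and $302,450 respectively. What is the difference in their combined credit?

Rafael ($315,451): Apprenticeship Credit: income exceeds $266,400 by $49,051 → 50 increments × $55 = $2,750 ≥ base, so the credit is $0. Property Tax Rebate: income exceeds $202,600 by $112,851 → 226 increments × $36 = $8,136 ≥ base, so the credit is $0. total $0 + $0 = $0
Amara ($302,450): Apprenticeship Credit: income exceeds $266,400 by $36,050, which is 37 full-or-partial $1,000 increments; reduction = 37 × $55 = $2,035, leaving $495. Property Tax Rebate: income exceeds $202,600 by $99,850 → 200 increments × $36 = $7,200 ≥ base, so the credit is $0. total $495 + $0 = $495
Difference: |$0 − $495| = $495.

$495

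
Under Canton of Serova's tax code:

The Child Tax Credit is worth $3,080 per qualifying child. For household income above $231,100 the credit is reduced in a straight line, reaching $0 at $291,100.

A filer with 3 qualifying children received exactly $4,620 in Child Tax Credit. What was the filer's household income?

Full credit = 3 × $3,080 = $9,240.
$4,620 is 4,620/9,240 of the full $9,240, so 4,620/9,240 of the $60,000 range has been used: income = $231,100 + $60,000 × 4,620/9,240 = $261,100.

$261,100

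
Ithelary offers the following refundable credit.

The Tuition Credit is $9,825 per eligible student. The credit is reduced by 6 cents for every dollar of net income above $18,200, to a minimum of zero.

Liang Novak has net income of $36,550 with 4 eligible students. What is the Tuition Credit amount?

Tuition Credit: base = 4 × $9,825 = $39,300. 6% of the $18,350 excess over $18,200 is $1,101; credit = $39,300 − $1,101 = $38,199.

$38,199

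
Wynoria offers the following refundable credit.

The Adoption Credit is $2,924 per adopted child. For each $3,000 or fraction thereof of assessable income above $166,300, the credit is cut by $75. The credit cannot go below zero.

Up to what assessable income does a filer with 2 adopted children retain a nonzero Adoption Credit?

$397,300

Full credit = 2 × $2,924 = $5,848.
After 77 increments the reduction is 77 × $75 = $5,775, leaving $73; one more increment wipes it out. Increment 77 ends at excess 77 × $3,000 = $231,000, so the highest qualifying income is $166,300 + $231,000 = $397,300.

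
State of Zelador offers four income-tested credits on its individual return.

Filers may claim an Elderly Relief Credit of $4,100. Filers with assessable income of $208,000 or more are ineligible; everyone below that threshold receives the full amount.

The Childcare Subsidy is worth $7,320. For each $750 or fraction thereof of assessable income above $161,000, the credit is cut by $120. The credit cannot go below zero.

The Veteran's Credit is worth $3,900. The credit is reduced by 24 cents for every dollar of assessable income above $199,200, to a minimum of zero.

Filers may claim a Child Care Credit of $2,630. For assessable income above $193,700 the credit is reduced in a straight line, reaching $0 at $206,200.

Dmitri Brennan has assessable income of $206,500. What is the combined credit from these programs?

$6,248

Elderly Relief Credit: $206,500 is below the $208,000 cutoff, so the full $4,100 applies.
Childcare Subsidy: income exceeds $161,000 by $45,500 → 61 increments × $120 = $7,320 ≥ base, so the credit is $0.
Veteran's Credit: 24% of the $7,300 excess over $199,200 is $1,752; credit = $3,900 − $1,752 = $2,148.
Child Care Credit: $206,500 is at or above $206,200, so the credit is $0.
Total: $4,100 + $0 + $2,148 + $0 = $6,248.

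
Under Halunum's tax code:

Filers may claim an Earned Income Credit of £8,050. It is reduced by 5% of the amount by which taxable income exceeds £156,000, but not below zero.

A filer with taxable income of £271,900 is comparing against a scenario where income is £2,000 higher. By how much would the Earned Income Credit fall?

At £271,900 — 5% of the £115,900 excess over £156,000 is £5,795; credit = £8,050 − £5,795 = £2,255.
At £273,900 — 5% of the £117,900 excess over £156,000 is £5,895; credit = £8,050 − £5,895 = £2,155.
Lost: £2,255 − £2,155 = £100.

£100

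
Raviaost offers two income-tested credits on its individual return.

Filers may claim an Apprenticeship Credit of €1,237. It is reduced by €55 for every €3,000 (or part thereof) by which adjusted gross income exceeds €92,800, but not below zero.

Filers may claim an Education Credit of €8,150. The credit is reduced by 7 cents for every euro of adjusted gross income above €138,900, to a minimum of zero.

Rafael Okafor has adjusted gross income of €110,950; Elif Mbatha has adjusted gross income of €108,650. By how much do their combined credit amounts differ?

€55

Rafael (€110,950): Apprenticeship Credit: income exceeds €92,800 by €18,150, which is 7 full-or-partial €3,000 increments; reduction = 7 × €55 = €385, leaving €852. Education Credit: €110,950 is at or below the €138,900 threshold, so the full €8,150 applies. total €852 + €8,150 = €9,002
Elif (€108,650): Apprenticeship Credit: income exceeds €92,800 by €15,850, which is 6 full-or-partial €3,000 increments; reduction = 6 × €55 = €330, leaving €907. Education Credit: €108,650 is at or below the €138,900 threshold, so the full €8,150 applies. total €907 + €8,150 = €9,057
Difference: |€9,002 − €9,057| = €55.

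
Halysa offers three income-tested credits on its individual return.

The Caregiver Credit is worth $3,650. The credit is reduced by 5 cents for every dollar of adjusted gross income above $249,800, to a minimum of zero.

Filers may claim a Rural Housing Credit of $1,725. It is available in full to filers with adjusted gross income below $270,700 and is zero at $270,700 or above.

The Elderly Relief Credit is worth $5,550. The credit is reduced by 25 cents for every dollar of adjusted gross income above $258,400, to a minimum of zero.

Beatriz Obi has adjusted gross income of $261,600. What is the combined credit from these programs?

$9,535

Caregiver Credit: 5% of the $11,800 excess over $249,800 is $590; credit = $3,650 − $590 = $3,060.
Rural Housing Credit: $261,600 is below the $270,700 cutoff, so the full $1,725 applies.
Elderly Relief Credit: 25% of the $3,200 excess over $258,400 is $800; credit = $5,550 − $800 = $4,750.
Total: $3,060 + $1,725 + $4,750 = $9,535.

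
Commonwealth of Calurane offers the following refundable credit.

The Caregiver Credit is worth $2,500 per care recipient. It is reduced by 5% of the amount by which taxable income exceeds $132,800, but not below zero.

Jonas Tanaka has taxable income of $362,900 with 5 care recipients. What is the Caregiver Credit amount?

Caregiver Credit: base = 5 × $2,500 = $12,500. 5% of the $230,100 excess over $132,800 is $11,505; credit = $12,500 − $11,505 = $995.

$995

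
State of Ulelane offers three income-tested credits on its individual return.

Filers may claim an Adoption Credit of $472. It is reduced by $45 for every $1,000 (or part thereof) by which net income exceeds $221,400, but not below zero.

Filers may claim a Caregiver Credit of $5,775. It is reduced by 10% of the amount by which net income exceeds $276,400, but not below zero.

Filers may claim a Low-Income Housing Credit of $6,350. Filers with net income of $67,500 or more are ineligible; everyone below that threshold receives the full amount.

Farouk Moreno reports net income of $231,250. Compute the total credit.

Adoption Credit: income exceeds $221,400 by $9,850, which is 10 full-or-partial $1,000 increments; reduction = 10 × $45 = $450, leaving $22.
Caregiver Credit: $231,250 is at or below the $276,400 threshold, so the full $5,775 applies.
Low-Income Housing Credit: $231,250 meets or exceeds the $67,500 cutoff, so the credit is $0.
Total: $22 + $5,775 + $0 = $5,797.

$5,797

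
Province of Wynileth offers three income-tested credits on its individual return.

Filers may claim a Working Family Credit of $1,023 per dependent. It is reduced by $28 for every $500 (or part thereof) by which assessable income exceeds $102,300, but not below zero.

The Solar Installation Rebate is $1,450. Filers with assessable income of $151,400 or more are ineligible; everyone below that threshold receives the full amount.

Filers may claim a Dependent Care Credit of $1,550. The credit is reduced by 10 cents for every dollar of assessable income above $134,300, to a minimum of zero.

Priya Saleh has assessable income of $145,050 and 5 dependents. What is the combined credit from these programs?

$4,632

Working Family Credit: base = 5 × $1,023 = $5,115. income exceeds $102,300 by $42,750, which is 86 full-or-partial $500 increments; reduction = 86 × $28 = $2,408, leaving $2,707.
Solar Installation Rebate: $145,050 is below the $151,400 cutoff, so the full $1,450 applies.
Dependent Care Credit: 10% of the $10,750 excess over $134,300 is $1,075; credit = $1,550 − $1,075 = $475.
Total: $2,707 + $1,450 + $475 = $4,632.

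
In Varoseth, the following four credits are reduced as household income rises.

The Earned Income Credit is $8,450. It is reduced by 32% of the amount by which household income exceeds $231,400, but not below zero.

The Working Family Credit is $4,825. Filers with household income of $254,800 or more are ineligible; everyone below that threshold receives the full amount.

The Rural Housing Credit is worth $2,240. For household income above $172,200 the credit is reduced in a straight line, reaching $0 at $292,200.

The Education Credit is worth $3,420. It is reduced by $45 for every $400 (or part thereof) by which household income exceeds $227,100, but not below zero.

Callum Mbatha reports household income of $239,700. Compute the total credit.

Earned Income Credit: 32% of the $8,300 excess over $231,400 is $2,656; credit = $8,450 − $2,656 = $5,794.
Working Family Credit: $239,700 is below the $254,800 cutoff, so the full $4,825 applies.
Rural Housing Credit: $239,700 is $67,500 into a $120,000 phase-out range, leaving 52,500/120,000 of the credit: $2,240 × 52,500/120,000 = $980.
Education Credit: income exceeds $227,100 by $12,600, which is 32 full-or-partial $400 increments; reduction = 32 × $45 = $1,440, leaving $1,980.
Total: $5,794 + $4,825 + $980 + $1,980 = $13,579.

$13,579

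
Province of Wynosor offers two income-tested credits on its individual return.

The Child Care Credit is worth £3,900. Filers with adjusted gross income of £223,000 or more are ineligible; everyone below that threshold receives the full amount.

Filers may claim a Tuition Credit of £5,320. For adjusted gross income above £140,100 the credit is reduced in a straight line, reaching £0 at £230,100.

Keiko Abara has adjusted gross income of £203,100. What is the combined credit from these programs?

Child Care Credit: £203,100 is below the £223,000 cutoff, so the full £3,900 applies.
Tuition Credit: £203,100 is £63,000 into a £90,000 phase-out range, leaving 27,000/90,000 of the credit: £5,320 × 27,000/90,000 = £1,596.
Total: £3,900 + £1,596 = £5,496.

£5,496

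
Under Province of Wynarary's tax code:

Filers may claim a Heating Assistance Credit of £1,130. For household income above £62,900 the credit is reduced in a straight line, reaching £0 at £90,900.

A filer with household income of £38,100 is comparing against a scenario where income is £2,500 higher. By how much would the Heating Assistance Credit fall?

£0

At £38,100 — £38,100 is at or below the £62,900 threshold, so the full £1,130 applies.
At £40,600 — £40,600 is at or below the £62,900 threshold, so the full £1,130 applies.
Lost: £1,130 − £1,130 = £0.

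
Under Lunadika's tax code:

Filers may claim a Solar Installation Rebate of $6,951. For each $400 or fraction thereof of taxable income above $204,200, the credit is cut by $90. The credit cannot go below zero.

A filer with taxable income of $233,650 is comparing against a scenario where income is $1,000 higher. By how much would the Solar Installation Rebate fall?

At $233,650 — income exceeds $204,200 by $29,450, which is 74 full-or-partial $400 increments; reduction = 74 × $90 = $6,660, leaving $291.
At $234,650 — income exceeds $204,200 by $30,450, which is 77 full-or-partial $400 increments; reduction = 77 × $90 = $6,930, leaving $21.
Lost: $291 − $21 = $270.

$270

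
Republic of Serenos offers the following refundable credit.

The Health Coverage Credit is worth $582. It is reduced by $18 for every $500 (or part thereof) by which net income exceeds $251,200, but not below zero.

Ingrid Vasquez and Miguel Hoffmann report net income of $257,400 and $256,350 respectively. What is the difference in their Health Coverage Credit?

$36

Ingrid ($257,400): Health Coverage Credit: income exceeds $251,200 by $6,200, which is 13 full-or-partial $500 increments; reduction = 13 × $18 = $234, leaving $348.
Miguel ($256,350): Health Coverage Credit: income exceeds $251,200 by $5,150, which is 11 full-or-partial $500 increments; reduction = 11 × $18 = $198, leaving $384.
Difference: |$348 − $384| = $36.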